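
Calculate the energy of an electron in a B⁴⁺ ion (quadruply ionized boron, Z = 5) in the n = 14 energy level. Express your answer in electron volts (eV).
-1.74 eV

The energy levels of a hydrogen-like atom are given by:
E_n = -13.6057 Z² / n² eV  (with Z = 5 for B⁴⁺)

For n = 14:
E_14 = -13.6057 × 5² / 14²
E_14 = -13.6057 × 25 / 196
E_14 = -1.74 eV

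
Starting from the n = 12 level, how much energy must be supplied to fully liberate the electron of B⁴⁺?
2.36 eV

The ionization energy is the energy needed to remove the electron completely (n → ∞).

For a hydrogen-like ion with Z = 5, E_n = -13.6057 Z² / n² eV.

At n = 12: E_12 = -13.6057 × 5² / 12² = -2.36210 eV
At n = ∞: E_∞ = 0 eV

Ionization energy = E_∞ - E_12 = 0 - (-2.36210) = 2.36210 eV
Ionization energy ≈ 2.36 eV

This is also called the binding energy of the electron in state n = 12.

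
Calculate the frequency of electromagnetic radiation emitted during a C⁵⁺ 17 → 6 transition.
2.880e+15 Hz

First, find the transition energy:
E_17 = -13.6057 × 6² / 17² = -1.694828 eV
E_6 = -13.6057 × 6² / 6² = -13.605700 eV
|ΔE| = |E_6 - E_17| = 11.910872 eV

Convert to Joules: E = 11.910872 eV × (1.602177 × 10⁻¹⁹ J/eV) = 1.90833e-18 J

Using E = hf:
f = E/h = 1.90833e-18 J / (6.62607 × 10⁻³⁴ J·s)
f = 2.880e+15 Hz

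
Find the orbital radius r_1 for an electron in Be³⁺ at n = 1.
0.0132 nm (or 0.1323 Å)

The Bohr radius formula is:
r_n = n² a₀ / Z

where a₀ = 0.0529177 nm is the Bohr radius.

For Be³⁺ (Z = 4) at n = 1:
r_1 = 1² × 0.0529177 nm / 4
r_1 = 1 × 0.0529177 nm / 4
r_1 = 0.05292 nm / 4
r_1 = 0.0132 nm

The electron orbits at approximately 0.0132 nm from the nucleus.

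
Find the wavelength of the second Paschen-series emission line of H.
1281.4666 nm

The lines of a series are numbered from the longest wavelength (smallest ΔE) outward; the second line is the transition from n = n_f + 2 to n_f.
The Paschen series has all transitions ending at n_f = 3.

For H, the second line (β-line) is the jump from n = 5 to n = 3:
E_5 = -13.6057 / 5² = -0.5442280000 eV
E_3 = -13.6057 / 3² = -1.5117444444 eV
ΔE = E_5 - E_3 = 0.9675164444 eV

λ = hc/E = 1239.84 eV·nm / 0.9675164444 eV
λ = 1281.4666 nm

This is the β-line of the Paschen series in H.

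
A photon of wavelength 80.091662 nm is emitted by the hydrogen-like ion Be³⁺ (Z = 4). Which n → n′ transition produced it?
n = 5 → n = 3

First, find the photon energy from the wavelength (hc = 1239.84 eV·nm):
E = hc/λ = 1239.84 eV·nm / 80.091662 nm = 15.480263 eV

The energy levels of Be³⁺ satisfy E_n = -13.6057 × 4² / n² eV, so an emission n_i → n_f releases
ΔE = 13.6057 × 4² × (1/n_f² − 1/n_i²) eV.

Setting ΔE equal to the photon energy:
1/n_f² − 1/n_i² = 15.480263 / (13.6057 × 4²) = 0.071111111

Since 1/n_i² must be positive, we need 1/n_f² > 0.071111111, i.e. n_f ≤ 3. For each allowed n_f, solve n_i = (1/n_f² − 0.071111111)^(−1/2) and check whether it is a whole number:
  n_f = 1: 1/n_i² = 1.000000000 − 0.071111111 = 0.928888889 → n_i = 1.038  (not an integer) ✗
  n_f = 2: 1/n_i² = 0.250000000 − 0.071111111 = 0.178888889 → n_i = 2.364  (not an integer) ✗
  n_f = 3: 1/n_i² = 0.111111111 − 0.071111111 = 0.040000000 → n_i = 5.000  → integer, n_i = 5 ✓

Only n_f = 3 gives an integer upper level, n_i = 5.

The transition is from n = 5 to n = 3 (emission).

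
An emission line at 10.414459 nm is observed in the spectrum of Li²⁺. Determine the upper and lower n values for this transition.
n = 6 → n = 1

First, find the photon energy from the wavelength (hc = 1239.84 eV·nm):
E = hc/λ = 1239.84 eV·nm / 10.414459 nm = 119.04987 eV

The energy levels of Li²⁺ satisfy E_n = -13.6057 × 3² / n² eV, so an emission n_i → n_f releases
ΔE = 13.6057 × 3² × (1/n_f² − 1/n_i²) eV.

Setting ΔE equal to the photon energy:
1/n_f² − 1/n_i² = 119.04987 / (13.6057 × 3²) = 0.97222218

Since 1/n_i² must be positive, we need 1/n_f² > 0.97222218, i.e. n_f ≤ 1. For each allowed n_f, solve n_i = (1/n_f² − 0.97222218)^(−1/2) and check whether it is a whole number:
  n_f = 1: 1/n_i² = 1.00000000 − 0.97222218 = 0.02777782 → n_i = 6.000  → integer, n_i = 6 ✓

Only n_f = 1 gives an integer upper level, n_i = 6.

The transition is from n = 6 to n = 1 (emission).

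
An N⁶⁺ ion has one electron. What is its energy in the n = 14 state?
-3.401 eV

For hydrogen-like ions, the energy levels scale with Z²:
E_n = -13.6057 Z² / n² eV

For N⁶⁺ (Z = 7) at n = 14:
E_14 = -13.6057 × 7² / 14²
E_14 = -13.6057 × 49 / 196
E_14 = -666.6793 / 196
E_14 = -3.401 eV

The energy is 49 times more negative than hydrogen at the same n due to the stronger nuclear charge.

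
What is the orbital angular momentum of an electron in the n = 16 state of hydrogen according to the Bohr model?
1.69e-33 J·s (or 16ℏ)

In the Bohr model, angular momentum is quantized:
L = nℏ

where ℏ = h/(2π) = 1.0546e-34 J·s

For n = 16:
L = 16 × 1.0546e-34 J·s
L = 1.69e-33 J·s

This can also be written as L = 16ℏ.
The angular momentum is an integer multiple of the reduced Planck constant.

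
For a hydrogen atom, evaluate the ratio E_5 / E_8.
2.56000

Using E_n = -13.6057 Z² / n² eV with Z = 1:

E_5 = -13.6057 / 5² = -13.6057 / 25 = -0.54422800000 eV
E_8 = -13.6057 / 8² = -13.6057 / 64 = -0.21258906250 eV

The ratio is:
E_5/E_8 = (-0.54422800000) / (-0.21258906250)
E_5/E_8 = (-13.6057/25) / (-13.6057/64)
E_5/E_8 = 64/25
E_5/E_8 = 2.56000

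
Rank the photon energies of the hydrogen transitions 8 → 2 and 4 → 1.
4 → 1

Calculate the energy for each transition:

Transition 8 → 2:
ΔE₁ = |E_2 - E_8| = |-13.6057/2² - (-13.6057/8²)|
ΔE₁ = |-3.401425000 - (-0.212589063)| = 3.188836 eV

Transition 4 → 1:
ΔE₂ = |E_1 - E_4| = |-13.6057/1² - (-13.6057/4²)|
ΔE₂ = |-13.605700000 - (-0.850356250)| = 12.755344 eV

Since 12.755344 eV > 3.188836 eV, the transition 4 → 1 emits the more energetic photon.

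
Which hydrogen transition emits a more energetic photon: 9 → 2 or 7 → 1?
7 → 1

Calculate the energy for each transition:

Transition 9 → 2:
ΔE₁ = |E_2 - E_9| = |-13.6057/2² - (-13.6057/9²)|
ΔE₁ = |-3.40142500000 - (-0.16797160494)| = 3.23345340 eV

Transition 7 → 1:
ΔE₂ = |E_1 - E_7| = |-13.6057/1² - (-13.6057/7²)|
ΔE₂ = |-13.60570000000 - (-0.27766734694)| = 13.32803265 eV

Since 13.32803265 eV > 3.23345340 eV, the transition 7 → 1 emits the more energetic photon.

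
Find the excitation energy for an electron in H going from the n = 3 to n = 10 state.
1.38 eV

The energy levels of a hydrogen-like atom are E_n = -13.6057 eV / n².

Energy at n = 3: E_3 = -13.6057 / 3² = -1.51174 eV
Energy at n = 10: E_10 = -13.6057 / 10² = -0.13606 eV

The excitation energy is the difference:
ΔE = E_10 - E_3
ΔE = -0.13606 - (-1.51174)
ΔE = 1.38 eV

Since this is positive, energy must be absorbed (photon absorption).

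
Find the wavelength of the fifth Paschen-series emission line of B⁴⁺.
38.17372 nm

The lines of a series are numbered from the longest wavelength (smallest ΔE) outward; the fifth line is the transition from n = n_f + 5 to n_f.
The Paschen series has all transitions ending at n_f = 3.

For B⁴⁺ (Z = 5), the fifth line (ε-line) is the jump from n = 8 to n = 3:
E_8 = -13.6057 × 5² / 8² = -5.3147266 eV
E_3 = -13.6057 × 5² / 3² = -37.7936111 eV
ΔE = E_8 - E_3 = 32.4788845 eV

λ = hc/E = 1239.84 eV·nm / 32.4788845 eV
λ = 38.17372 nm

This is the ε-line of the Paschen series in B⁴⁺.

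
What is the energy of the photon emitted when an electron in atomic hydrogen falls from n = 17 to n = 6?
0.331 eV

The energy levels are E_n = -13.6057 eV / n².

Energy at n = 17: E_17 = -13.6057 / 17² = -0.047079 eV
Energy at n = 6: E_6 = -13.6057 / 6² = -0.377936 eV

For emission (electron falling to lower state), the photon energy is:
E_photon = E_17 - E_6 = |-0.047079 - (-0.377936)|
E_photon = 0.331 eV

This energy is carried away by the emitted photon.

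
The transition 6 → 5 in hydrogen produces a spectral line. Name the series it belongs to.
Pfund series

The spectral series in hydrogen are named based on the final (lower) energy level:
- Lyman series: n_final = 1 (ultraviolet)
- Balmer series: n_final = 2 (visible/near-UV)
- Paschen series: n_final = 3 (infrared)
- Brackett series: n_final = 4 (infrared)
- Pfund series: n_final = 5 (far infrared)

Since this transition ends at n = 5, it belongs to the Pfund series.

For reference, this 6 → 5 line has photon energy
ΔE = 13.6057 eV × (1/5² - 1/6²) = 0.166291889 eV,
corresponding to wavelength λ = hc/ΔE = 1239.84 eV·nm / 0.166291889 eV = 7455.806 nm in the far infrared region.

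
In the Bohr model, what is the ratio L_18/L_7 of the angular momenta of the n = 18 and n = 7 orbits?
2.5714

In the Bohr model, L_n = nℏ, so the ratio is purely the ratio of quantum numbers:

L_18/L_7 = 18ℏ / 7ℏ = 18/7 = 2.5714

The angular momentum scales linearly with n.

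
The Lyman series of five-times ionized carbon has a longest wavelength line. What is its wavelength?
3.38 nm

The longest wavelength corresponds to the smallest energy transition in the series.
The Lyman series has all transitions ending at n_f = 1.

For C⁵⁺ (Z = 6), the first line (α-line) is the jump from n = 2 to n = 1:
E_2 = -13.6057 × 6² / 2² = -122.4513 eV
E_1 = -13.6057 × 6² / 1² = -489.8052 eV
ΔE = E_2 - E_1 = 367.3539 eV

λ = hc/E = 1239.84 eV·nm / 367.3539 eV
λ = 3.38 nm

This is the α-line of the Lyman series in C⁵⁺.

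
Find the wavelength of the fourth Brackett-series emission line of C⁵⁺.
54.0009 nm

The lines of a series are numbered from the longest wavelength (smallest ΔE) outward; the fourth line is the transition from n = n_f + 4 to n_f.
The Brackett series has all transitions ending at n_f = 4.

For C⁵⁺ (Z = 6), the fourth line (δ-line) is the jump from n = 8 to n = 4:
E_8 = -13.6057 × 6² / 8² = -7.653206 eV
E_4 = -13.6057 × 6² / 4² = -30.612825 eV
ΔE = E_8 - E_4 = 22.959619 eV

λ = hc/E = 1239.84 eV·nm / 22.959619 eV
λ = 54.0009 nm

This is the δ-line of the Brackett series in C⁵⁺.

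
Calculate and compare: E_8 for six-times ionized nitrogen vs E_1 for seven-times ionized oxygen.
O⁷⁺ at n = 1 (E = -870.76 eV)

Using E_n = -13.6057 Z² / n² eV:

N⁶⁺ (Z = 7) at n = 8:
E = -13.6057 × 7² / 8² = -13.6057 × 49 / 64 = -10.41686 eV

O⁷⁺ (Z = 8) at n = 1:
E = -13.6057 × 8² / 1² = -13.6057 × 64 / 1 = -870.76480 eV

Since -870.76480 eV < -10.41686 eV,
O⁷⁺ at n = 1 is more tightly bound (requires more energy to ionize).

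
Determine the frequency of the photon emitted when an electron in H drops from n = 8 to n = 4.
1.54211e+14 Hz

First, find the transition energy:
E_8 = -13.6057 / 8² = -0.212589063 eV
E_4 = -13.6057 / 4² = -0.850356250 eV
|ΔE| = |E_4 - E_8| = 0.637767187 eV

Convert to Joules: E = 0.637767187 eV × (1.602177 × 10⁻¹⁹ J/eV) = 1.0218159e-19 J

Using E = hf:
f = E/h = 1.0218159e-19 J / (6.62607 × 10⁻³⁴ J·s)
f = 1.54211e+14 Hz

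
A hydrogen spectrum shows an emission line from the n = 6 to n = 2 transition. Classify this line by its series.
Balmer series

The spectral series in hydrogen are named based on the final (lower) energy level:
- Lyman series: n_final = 1 (ultraviolet)
- Balmer series: n_final = 2 (visible/near-UV)
- Paschen series: n_final = 3 (infrared)
- Brackett series: n_final = 4 (infrared)
- Pfund series: n_final = 5 (far infrared)

Since this transition ends at n = 2, it belongs to the Balmer series.

For reference, this 6 → 2 line has photon energy
ΔE = 13.6057 eV × (1/2² - 1/6²) = 3.023488889 eV,
corresponding to wavelength λ = hc/ΔE = 1239.84 eV·nm / 3.023488889 eV = 410.06931 nm in the visible/near-UV region.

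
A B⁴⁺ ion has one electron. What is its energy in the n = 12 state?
-2.362 eV

For hydrogen-like ions, the energy levels scale with Z²:
E_n = -13.6057 Z² / n² eV

For B⁴⁺ (Z = 5) at n = 12:
E_12 = -13.6057 × 5² / 12²
E_12 = -13.6057 × 25 / 144
E_12 = -340.1425 / 144
E_12 = -2.362 eV

The energy is 25 times more negative than hydrogen at the same n due to the stronger nuclear charge.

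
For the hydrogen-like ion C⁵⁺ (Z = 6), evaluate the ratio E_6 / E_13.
4.6944

Using E_n = -13.6057 Z² / n² eV with Z = 6:

E_6 = -13.6057 × 6² / 6² = -489.8052 / 36 = -13.6057000000 eV
E_13 = -13.6057 × 6² / 13² = -489.8052 / 169 = -2.8982556213 eV

The ratio is:
E_6/E_13 = (-13.6057000000) / (-2.8982556213)
E_6/E_13 = (-489.8052/36) / (-489.8052/169)
E_6/E_13 = 169/36
E_6/E_13 = 4.6944
(Note: the Z² factors cancel in the ratio.)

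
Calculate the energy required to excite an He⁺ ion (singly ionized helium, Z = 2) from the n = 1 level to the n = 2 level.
40.82 eV

The energy levels of a hydrogen-like atom are E_n = -13.6057 Z² eV / n².

Energy at n = 1: E_1 = -13.6057 × 2² / 1² = -54.42280 eV
Energy at n = 2: E_2 = -13.6057 × 2² / 2² = -13.60570 eV

The excitation energy is the difference:
ΔE = E_2 - E_1
ΔE = -13.60570 - (-54.42280)
ΔE = 40.82 eV

Since this is positive, energy must be absorbed (photon absorption).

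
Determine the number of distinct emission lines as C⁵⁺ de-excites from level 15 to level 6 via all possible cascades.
45

The electron can occupy levels n = 6, 7, ..., 15 during de-excitation — that is m = 15 - 6 + 1 = 10 distinct levels.

The number of distinct spectral lines equals the number of ways to choose 2 of these m levels (each pair gives one possible emission transition):

Number of lines = m(m-1)/2 = 10×9/2 = 45

These correspond to all possible transitions between the 10 levels:
15 → 14, 15 → 13, 15 → 12, 15 → 11, 15 → 10, 15 → 9, 15 → 8, 15 → 7...

Each transition produces a photon with a unique energy (and thus wavelength). This count does not depend on Z.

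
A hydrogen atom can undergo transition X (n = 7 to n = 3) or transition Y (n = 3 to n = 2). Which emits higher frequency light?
3 → 2

Calculate the energy for each transition:

Transition 7 → 3:
ΔE₁ = |E_3 - E_7| = |-13.6057/3² - (-13.6057/7²)|
ΔE₁ = |-1.5117444444 - (-0.2776673469)| = 1.2340771 eV

Transition 3 → 2:
ΔE₂ = |E_2 - E_3| = |-13.6057/2² - (-13.6057/3²)|
ΔE₂ = |-3.4014250000 - (-1.5117444444)| = 1.8896806 eV

Since 1.8896806 eV > 1.2340771 eV, the transition 3 → 2 emits the more energetic photon.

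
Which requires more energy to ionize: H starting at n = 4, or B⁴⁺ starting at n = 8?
B⁴⁺ at n = 8 (E = -5.315 eV)

Using E_n = -13.6057 Z² / n² eV:

H (Z = 1) at n = 4:
E = -13.6057 × 1² / 4² = -13.6057 × 1 / 16 = -0.850356 eV

B⁴⁺ (Z = 5) at n = 8:
E = -13.6057 × 5² / 8² = -13.6057 × 25 / 64 = -5.314727 eV

Since -5.314727 eV < -0.850356 eV,
B⁴⁺ at n = 8 is more tightly bound (requires more energy to ionize).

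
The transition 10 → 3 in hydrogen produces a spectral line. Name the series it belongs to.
Paschen series

The spectral series in hydrogen are named based on the final (lower) energy level:
- Lyman series: n_final = 1 (ultraviolet)
- Balmer series: n_final = 2 (visible/near-UV)
- Paschen series: n_final = 3 (infrared)
- Brackett series: n_final = 4 (infrared)
- Pfund series: n_final = 5 (far infrared)

Since this transition ends at n = 3, it belongs to the Paschen series.

For reference, this 10 → 3 line has photon energy
ΔE = 13.6057 eV × (1/3² - 1/10²) = 1.375687 eV,
corresponding to wavelength λ = hc/ΔE = 1239.84 eV·nm / 1.375687 eV = 901.25 nm in the infrared region.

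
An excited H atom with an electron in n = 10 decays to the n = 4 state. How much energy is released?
0.714 eV

The energy levels are E_n = -13.6057 eV / n².

Energy at n = 10: E_10 = -13.6057 / 10² = -0.136057 eV
Energy at n = 4: E_4 = -13.6057 / 4² = -0.850356 eV

For emission (electron falling to lower state), the photon energy is:
E_photon = E_10 - E_4 = |-0.136057 - (-0.850356)|
E_photon = 0.714 eV

This energy is carried away by the emitted photon.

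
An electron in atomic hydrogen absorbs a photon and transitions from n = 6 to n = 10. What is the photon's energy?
0.2419 eV

The energy levels of a hydrogen-like atom are E_n = -13.6057 eV / n².

Energy at n = 6: E_6 = -13.6057 / 6² = -0.3779361 eV
Energy at n = 10: E_10 = -13.6057 / 10² = -0.1360570 eV

The excitation energy is the difference:
ΔE = E_10 - E_6
ΔE = -0.1360570 - (-0.3779361)
ΔE = 0.2419 eV

Since this is positive, energy must be absorbed (photon absorption).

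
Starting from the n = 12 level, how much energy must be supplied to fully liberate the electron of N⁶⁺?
4.62972 eV

The ionization energy is the energy needed to remove the electron completely (n → ∞).

For a hydrogen-like ion with Z = 7, E_n = -13.6057 Z² / n² eV.

At n = 12: E_12 = -13.6057 × 7² / 12² = -4.62971736 eV
At n = ∞: E_∞ = 0 eV

Ionization energy = E_∞ - E_12 = 0 - (-4.62971736) = 4.62971736 eV
Ionization energy ≈ 4.62972 eV

This is also called the binding energy of the electron in state n = 12.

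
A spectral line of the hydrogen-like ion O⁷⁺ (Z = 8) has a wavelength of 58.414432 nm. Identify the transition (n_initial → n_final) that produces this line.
n = 8 → n = 5

First, find the photon energy from the wavelength (hc = 1239.84 eV·nm):
E = hc/λ = 1239.84 eV·nm / 58.414432 nm = 21.224892 eV

The energy levels of O⁷⁺ satisfy E_n = -13.6057 × 8² / n² eV, so an emission n_i → n_f releases
ΔE = 13.6057 × 8² × (1/n_f² − 1/n_i²) eV.

Setting ΔE equal to the photon energy:
1/n_f² − 1/n_i² = 21.224892 / (13.6057 × 8²) = 0.024375000

Since 1/n_i² must be positive, we need 1/n_f² > 0.024375000, i.e. n_f ≤ 6. For each allowed n_f, solve n_i = (1/n_f² − 0.024375000)^(−1/2) and check whether it is a whole number:
  n_f = 1: 1/n_i² = 1.000000000 − 0.024375000 = 0.975625000 → n_i = 1.012  (not an integer) ✗
  n_f = 2: 1/n_i² = 0.250000000 − 0.024375000 = 0.225625000 → n_i = 2.105  (not an integer) ✗
  n_f = 3: 1/n_i² = 0.111111111 − 0.024375000 = 0.086736111 → n_i = 3.395  (not an integer) ✗
  n_f = 4: 1/n_i² = 0.062500000 − 0.024375000 = 0.038125000 → n_i = 5.121  (not an integer) ✗
  n_f = 5: 1/n_i² = 0.040000000 − 0.024375000 = 0.015625000 → n_i = 8.000  → integer, n_i = 8 ✓
  n_f = 6: 1/n_i² = 0.027777778 − 0.024375000 = 0.003402778 → n_i = 17.143  (not an integer) ✗

Only n_f = 5 gives an integer upper level, n_i = 8.

The transition is from n = 8 to n = 5 (emission).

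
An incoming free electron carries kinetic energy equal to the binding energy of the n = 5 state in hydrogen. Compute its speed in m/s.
4.37539e+05 m/s (or 0.1459% of c)

The binding energy at n = 5 for hydrogen is:
E_5 = -13.6057/5² = -0.544228000 eV
|E_5| = 0.544228000 eV

Convert to Joules:
KE = 0.544228000 eV × (1.602177 × 10⁻¹⁹ J/eV) = 8.7194958e-20 J

Using KE = ½mv²:
v = √(2·KE/m_e)
v = √(2 × 8.7194958e-20 J / 9.10938 × 10⁻³¹ kg)
v = 4.37539e+05 m/s

This is approximately 0.1459% the speed of light.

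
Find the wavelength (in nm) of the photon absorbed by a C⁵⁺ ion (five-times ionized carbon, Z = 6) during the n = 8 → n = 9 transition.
771.90 nm

First, find the transition energy using E_n = -13.6057 Z² / n² eV:
E_8 = -13.6057 × 6² / 8² = -7.653206 eV
E_9 = -13.6057 × 6² / 9² = -6.046978 eV

Photon energy: |ΔE| = |E_9 - E_8| = 1.606228 eV

Convert to wavelength using E = hc/λ with hc = 1239.84 eV·nm:
λ = hc/E = 1239.84 eV·nm / 1.606228 eV
λ = 771.90 nm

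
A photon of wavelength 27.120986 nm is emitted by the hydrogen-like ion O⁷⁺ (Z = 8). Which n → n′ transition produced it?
n = 10 → n = 4

First, find the photon energy from the wavelength (hc = 1239.84 eV·nm):
E = hc/λ = 1239.84 eV·nm / 27.120986 nm = 45.715152 eV

The energy levels of O⁷⁺ satisfy E_n = -13.6057 × 8² / n² eV, so an emission n_i → n_f releases
ΔE = 13.6057 × 8² × (1/n_f² − 1/n_i²) eV.

Setting ΔE equal to the photon energy:
1/n_f² − 1/n_i² = 45.715152 / (13.6057 × 8²) = 0.052500000

Since 1/n_i² must be positive, we need 1/n_f² > 0.052500000, i.e. n_f ≤ 4. For each allowed n_f, solve n_i = (1/n_f² − 0.052500000)^(−1/2) and check whether it is a whole number:
  n_f = 1: 1/n_i² = 1.000000000 − 0.052500000 = 0.947500000 → n_i = 1.027  (not an integer) ✗
  n_f = 2: 1/n_i² = 0.250000000 − 0.052500000 = 0.197500000 → n_i = 2.250  (not an integer) ✗
  n_f = 3: 1/n_i² = 0.111111111 − 0.052500000 = 0.058611111 → n_i = 4.131  (not an integer) ✗
  n_f = 4: 1/n_i² = 0.062500000 − 0.052500000 = 0.010000000 → n_i = 10.000  → integer, n_i = 10 ✓

Only n_f = 4 gives an integer upper level, n_i = 10.

The transition is from n = 10 to n = 4 (emission).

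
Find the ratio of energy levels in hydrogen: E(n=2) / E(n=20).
100.000

Using E_n = -13.6057 Z² / n² eV with Z = 1:

E_2 = -13.6057 / 2² = -13.6057 / 4 = -3.401425000 eV
E_20 = -13.6057 / 20² = -13.6057 / 400 = -0.034014250 eV

The ratio is:
E_2/E_20 = (-3.401425000) / (-0.034014250)
E_2/E_20 = (-13.6057/4) / (-13.6057/400)
E_2/E_20 = 400/4
E_2/E_20 = 100.000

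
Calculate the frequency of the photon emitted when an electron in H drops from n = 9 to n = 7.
2.652e+13 Hz

First, find the transition energy:
E_9 = -13.6057 / 9² = -0.16797160 eV
E_7 = -13.6057 / 7² = -0.27766735 eV
|ΔE| = |E_7 - E_9| = 0.10969575 eV

Convert to Joules: E = 0.10969575 eV × (1.602177 × 10⁻¹⁹ J/eV) = 1.75752e-20 J

Using E = hf:
f = E/h = 1.75752e-20 J / (6.62607 × 10⁻³⁴ J·s)
f = 2.652e+13 Hz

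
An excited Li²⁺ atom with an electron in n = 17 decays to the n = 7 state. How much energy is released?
2.08 eV

The energy levels are E_n = -13.6057 Z² eV / n².

Energy at n = 17: E_17 = -13.6057 × 3² / 17² = -0.42371 eV
Energy at n = 7: E_7 = -13.6057 × 3² / 7² = -2.49901 eV

For emission (electron falling to lower state), the photon energy is:
E_photon = E_17 - E_7 = |-0.42371 - (-2.49901)|
E_photon = 2.08 eV

This energy is carried away by the emitted photon.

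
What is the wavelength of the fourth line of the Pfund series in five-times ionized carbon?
91.533328 nm

The lines of a series are numbered from the longest wavelength (smallest ΔE) outward; the fourth line is the transition from n = n_f + 4 to n_f.
The Pfund series has all transitions ending at n_f = 5.

For C⁵⁺ (Z = 6), the fourth line (δ-line) is the jump from n = 9 to n = 5:
E_9 = -13.6057 × 6² / 9² = -6.04697778 eV
E_5 = -13.6057 × 6² / 5² = -19.59220800 eV
ΔE = E_9 - E_5 = 13.54523022 eV

λ = hc/E = 1239.84 eV·nm / 13.54523022 eV
λ = 91.533328 nm

This is the δ-line of the Pfund series in C⁵⁺.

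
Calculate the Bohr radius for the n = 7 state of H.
2.5930 nm (or 25.9297 Å)

The Bohr radius formula is:
r_n = n² a₀ / Z

where a₀ = 0.0529177 nm is the Bohr radius.

For H (Z = 1) at n = 7:
r_7 = 7² × 0.0529177 nm / 1
r_7 = 49 × 0.0529177 nm / 1
r_7 = 2.59297 nm / 1
r_7 = 2.5930 nm

The electron orbits at approximately 2.5930 nm from the nucleus.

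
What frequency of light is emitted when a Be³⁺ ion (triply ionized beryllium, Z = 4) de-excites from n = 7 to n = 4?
2.2156e+15 Hz

First, find the transition energy:
E_7 = -13.6057 × 4² / 7² = -4.4426776 eV
E_4 = -13.6057 × 4² / 4² = -13.6057000 eV
|ΔE| = |E_4 - E_7| = 9.1630224 eV

Convert to Joules: E = 9.1630224 eV × (1.602177 × 10⁻¹⁹ J/eV) = 1.468078e-18 J

Using E = hf:
f = E/h = 1.468078e-18 J / (6.62607 × 10⁻³⁴ J·s)
f = 2.2156e+15 Hz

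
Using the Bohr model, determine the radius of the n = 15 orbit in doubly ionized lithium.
3.9688 nm (or 39.6883 Å)

The Bohr radius formula is:
r_n = n² a₀ / Z

where a₀ = 0.0529177 nm is the Bohr radius.

For Li²⁺ (Z = 3) at n = 15:
r_15 = 15² × 0.0529177 nm / 3
r_15 = 225 × 0.0529177 nm / 3
r_15 = 11.90648 nm / 3
r_15 = 3.9688 nm

The electron orbits at approximately 3.9688 nm from the nucleus.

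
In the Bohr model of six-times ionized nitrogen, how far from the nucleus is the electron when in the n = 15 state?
1.70093 nm (or 17.00927 Å)

The Bohr radius formula is:
r_n = n² a₀ / Z

where a₀ = 0.05291772 nm is the Bohr radius.

For N⁶⁺ (Z = 7) at n = 15:
r_15 = 15² × 0.05291772 nm / 7
r_15 = 225 × 0.05291772 nm / 7
r_15 = 11.906487 nm / 7
r_15 = 1.70093 nm

The electron orbits at approximately 1.70093 nm from the nucleus.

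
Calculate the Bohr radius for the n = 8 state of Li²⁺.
1.1289 nm (or 11.2891 Å)

The Bohr radius formula is:
r_n = n² a₀ / Z

where a₀ = 0.0529177 nm is the Bohr radius.

For Li²⁺ (Z = 3) at n = 8:
r_8 = 8² × 0.0529177 nm / 3
r_8 = 64 × 0.0529177 nm / 3
r_8 = 3.38673 nm / 3
r_8 = 1.1289 nm

The electron orbits at approximately 1.1289 nm from the nucleus.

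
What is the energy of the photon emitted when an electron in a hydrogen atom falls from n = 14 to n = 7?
0.208251 eV

The energy levels are E_n = -13.6057 eV / n².

Energy at n = 14: E_14 = -13.6057 / 14² = -0.069416837 eV
Energy at n = 7: E_7 = -13.6057 / 7² = -0.277667347 eV

For emission (electron falling to lower state), the photon energy is:
E_photon = E_14 - E_7 = |-0.069416837 - (-0.277667347)|
E_photon = 0.208251 eV

This energy is carried away by the emitted photon.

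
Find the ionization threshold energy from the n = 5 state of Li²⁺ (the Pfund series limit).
4.89805 eV

The series limit corresponds to the transition from n = ∞ to n = 5.
This is the highest energy (shortest wavelength) transition in the Pfund series.

E_∞ = 0 eV
E_5 = -13.6057 × 3² / 5² = -4.89805 eV

Energy at series limit:
ΔE = E_∞ - E_5 = 0 - (-4.89805) = 4.89805 eV

This energy equals the ionization energy from the n = 5 state of Li²⁺.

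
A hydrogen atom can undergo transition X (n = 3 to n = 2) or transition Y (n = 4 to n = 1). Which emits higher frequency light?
4 → 1

Calculate the energy for each transition:

Transition 3 → 2:
ΔE₁ = |E_2 - E_3| = |-13.6057/2² - (-13.6057/3²)|
ΔE₁ = |-3.40142500000 - (-1.51174444444)| = 1.88968056 eV

Transition 4 → 1:
ΔE₂ = |E_1 - E_4| = |-13.6057/1² - (-13.6057/4²)|
ΔE₂ = |-13.60570000000 - (-0.85035625000)| = 12.75534375 eV

Since 12.75534375 eV > 1.88968056 eV, the transition 4 → 1 emits the more energetic photon.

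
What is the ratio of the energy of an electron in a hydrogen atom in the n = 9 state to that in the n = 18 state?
4.000000

Using E_n = -13.6057 Z² / n² eV with Z = 1:

E_9 = -13.6057 / 9² = -13.6057 / 81 = -0.167971604938 eV
E_18 = -13.6057 / 18² = -13.6057 / 324 = -0.041992901235 eV

The ratio is:
E_9/E_18 = (-0.167971604938) / (-0.041992901235)
E_9/E_18 = (-13.6057/81) / (-13.6057/324)
E_9/E_18 = 324/81
E_9/E_18 = 4.000000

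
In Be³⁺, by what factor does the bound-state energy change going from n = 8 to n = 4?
4.00000

Using E_n = -13.6057 Z² / n² eV with Z = 4:

E_4 = -13.6057 × 4² / 4² = -217.6912 / 16 = -13.60570000000 eV
E_8 = -13.6057 × 4² / 8² = -217.6912 / 64 = -3.40142500000 eV

The ratio is:
E_4/E_8 = (-13.60570000000) / (-3.40142500000)
E_4/E_8 = (-217.6912/16) / (-217.6912/64)
E_4/E_8 = 64/16
E_4/E_8 = 4.00000
(Note: the Z² factors cancel in the ratio.)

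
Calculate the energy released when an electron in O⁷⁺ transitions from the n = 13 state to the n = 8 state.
8.4532 eV

The energy levels are E_n = -13.6057 Z² eV / n².

Energy at n = 13: E_13 = -13.6057 × 8² / 13² = -5.1524544 eV
Energy at n = 8: E_8 = -13.6057 × 8² / 8² = -13.6057000 eV

For emission (electron falling to lower state), the photon energy is:
E_photon = E_13 - E_8 = |-5.1524544 - (-13.6057000)|
E_photon = 8.4532 eV

This energy is carried away by the emitted photon.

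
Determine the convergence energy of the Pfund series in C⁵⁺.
19.59 eV

The series limit corresponds to the transition from n = ∞ to n = 5.
This is the highest energy (shortest wavelength) transition in the Pfund series.

E_∞ = 0 eV
E_5 = -13.6057 × 6² / 5² = -19.59 eV

Energy at series limit:
ΔE = E_∞ - E_5 = 0 - (-19.59) = 19.59 eV

This energy equals the ionization energy from the n = 5 state of C⁵⁺.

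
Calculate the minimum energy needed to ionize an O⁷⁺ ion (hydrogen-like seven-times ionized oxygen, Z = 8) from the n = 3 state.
96.752 eV

The ionization energy is the energy needed to remove the electron completely (n → ∞).

For a hydrogen-like ion with Z = 8, E_n = -13.6057 Z² / n² eV.

At n = 3: E_3 = -13.6057 × 8² / 3² = -96.751644 eV
At n = ∞: E_∞ = 0 eV

Ionization energy = E_∞ - E_3 = 0 - (-96.751644) = 96.751644 eV
Ionization energy ≈ 96.752 eV

This is also called the binding energy of the electron in state n = 3.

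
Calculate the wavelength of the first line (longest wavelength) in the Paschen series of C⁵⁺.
52.0723 nm

The longest wavelength corresponds to the smallest energy transition in the series.
The Paschen series has all transitions ending at n_f = 3.

For C⁵⁺ (Z = 6), the first line (α-line) is the jump from n = 4 to n = 3:
E_4 = -13.6057 × 6² / 4² = -30.612825 eV
E_3 = -13.6057 × 6² / 3² = -54.422800 eV
ΔE = E_4 - E_3 = 23.809975 eV

λ = hc/E = 1239.84 eV·nm / 23.809975 eV
λ = 52.0723 nm

This is the α-line of the Paschen series in C⁵⁺.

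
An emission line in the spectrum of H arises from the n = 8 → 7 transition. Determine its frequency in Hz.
1.57359e+13 Hz

First, find the transition energy:
E_8 = -13.6057 / 8² = -0.2125890625 eV
E_7 = -13.6057 / 7² = -0.2776673469 eV
|ΔE| = |E_7 - E_8| = 0.0650782844 eV

Convert to Joules: E = 0.0650782844 eV × (1.602177 × 10⁻¹⁹ J/eV) = 1.0426693e-20 J

Using E = hf:
f = E/h = 1.0426693e-20 J / (6.62607 × 10⁻³⁴ J·s)
f = 1.57359e+13 Hz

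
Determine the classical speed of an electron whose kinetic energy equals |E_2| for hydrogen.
1.09e+06 m/s (or 0.364868% of c)

The binding energy at n = 2 for hydrogen is:
E_2 = -13.6057/2² = -3.40142500 eV
|E_2| = 3.40142500 eV

Convert to Joules:
KE = 3.40142500 eV × (1.602177 × 10⁻¹⁹ J/eV) = 5.4497e-19 J

Using KE = ½mv²:
v = √(2·KE/m_e)
v = √(2 × 5.4497e-19 J / 9.10938 × 10⁻³¹ kg)
v = 1.09e+06 m/s

This is approximately 0.364868% the speed of light.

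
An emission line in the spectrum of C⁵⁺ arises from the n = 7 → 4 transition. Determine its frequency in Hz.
4.9851e+15 Hz

First, find the transition energy:
E_7 = -13.6057 × 6² / 7² = -9.996024 eV
E_4 = -13.6057 × 6² / 4² = -30.612825 eV
|ΔE| = |E_4 - E_7| = 20.616801 eV

Convert to Joules: E = 20.616801 eV × (1.602177 × 10⁻¹⁹ J/eV) = 3.303176e-18 J

Using E = hf:
f = E/h = 3.303176e-18 J / (6.62607 × 10⁻³⁴ J·s)
f = 4.9851e+15 Hz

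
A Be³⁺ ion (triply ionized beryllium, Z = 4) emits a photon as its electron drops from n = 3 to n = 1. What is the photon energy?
193.50 eV

The energy levels are E_n = -13.6057 Z² eV / n².

Energy at n = 3: E_3 = -13.6057 × 4² / 3² = -24.18791 eV
Energy at n = 1: E_1 = -13.6057 × 4² / 1² = -217.69120 eV

For emission (electron falling to lower state), the photon energy is:
E_photon = E_3 - E_1 = |-24.18791 - (-217.69120)|
E_photon = 193.50 eV

This energy is carried away by the emitted photon.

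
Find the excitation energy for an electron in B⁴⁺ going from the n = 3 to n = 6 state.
28.345208 eV

The energy levels of a hydrogen-like atom are E_n = -13.6057 Z² eV / n².

Energy at n = 3: E_3 = -13.6057 × 5² / 3² = -37.793611111 eV
Energy at n = 6: E_6 = -13.6057 × 5² / 6² = -9.448402778 eV

The excitation energy is the difference:
ΔE = E_6 - E_3
ΔE = -9.448402778 - (-37.793611111)
ΔE = 28.345208 eV

Since this is positive, energy must be absorbed (photon absorption).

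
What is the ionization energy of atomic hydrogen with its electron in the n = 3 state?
1.5117 eV

The ionization energy is the energy needed to remove the electron completely (n → ∞).

For hydrogen, E_n = -13.6057 eV / n².

At n = 3: E_3 = -13.6057 / 3² = -1.5117444 eV
At n = ∞: E_∞ = 0 eV

Ionization energy = E_∞ - E_3 = 0 - (-1.5117444) = 1.5117444 eV
Ionization energy ≈ 1.5117 eV

This is also called the binding energy of the electron in state n = 3.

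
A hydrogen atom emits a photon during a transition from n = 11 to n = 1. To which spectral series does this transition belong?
Lyman series

The spectral series in hydrogen are named based on the final (lower) energy level:
- Lyman series: n_final = 1 (ultraviolet)
- Balmer series: n_final = 2 (visible/near-UV)
- Paschen series: n_final = 3 (infrared)
- Brackett series: n_final = 4 (infrared)
- Pfund series: n_final = 5 (far infrared)

Since this transition ends at n = 1, it belongs to the Lyman series.

For reference, this 11 → 1 line has photon energy
ΔE = 13.6057 eV × (1/1² - 1/11²) = 13.49326 eV,
corresponding to wavelength λ = hc/ΔE = 1239.84 eV·nm / 13.49326 eV = 91.886 nm in the ultraviolet region.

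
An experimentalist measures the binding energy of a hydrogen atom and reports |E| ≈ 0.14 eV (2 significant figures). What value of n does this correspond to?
n = 10

The exact energy levels follow E_n = -13.6057 eV / n².

The measured value (-0.14 eV) is reported to only 2 significant figures, so we must test candidate n values and see which one matches to that precision.

Candidate energies:
  n = 8:  E = -13.6057/8² = -0.21259 eV
  n = 9:  E = -13.6057/9² = -0.16797 eV
  n = 10:  E = -13.6057/10² = -0.13606 eV  ← matches
  n = 11:  E = -13.6057/11² = -0.11244 eV
  n = 12:  E = -13.6057/12² = -0.09448 eV

Checking against the measurement of -0.14 eV (2 sig figs), only n = 10 agrees:
E_10 = -0.13606 eV, which rounds to -0.14 eV ✓

Therefore n = 10.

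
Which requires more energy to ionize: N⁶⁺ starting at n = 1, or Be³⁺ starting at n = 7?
N⁶⁺ at n = 1 (E = -666.6793 eV)

Using E_n = -13.6057 Z² / n² eV:

N⁶⁺ (Z = 7) at n = 1:
E = -13.6057 × 7² / 1² = -13.6057 × 49 / 1 = -666.6793000 eV

Be³⁺ (Z = 4) at n = 7:
E = -13.6057 × 4² / 7² = -13.6057 × 16 / 49 = -4.4426776 eV

Since -666.6793000 eV < -4.4426776 eV,
N⁶⁺ at n = 1 is more tightly bound (requires more energy to ionize).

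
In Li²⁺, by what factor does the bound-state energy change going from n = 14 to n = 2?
49.00

Using E_n = -13.6057 Z² / n² eV with Z = 3:

E_2 = -13.6057 × 3² / 2² = -122.4513 / 4 = -30.61282500 eV
E_14 = -13.6057 × 3² / 14² = -122.4513 / 196 = -0.62475153 eV

The ratio is:
E_2/E_14 = (-30.61282500) / (-0.62475153)
E_2/E_14 = (-122.4513/4) / (-122.4513/196)
E_2/E_14 = 196/4
E_2/E_14 = 49.00
(Note: the Z² factors cancel in the ratio.)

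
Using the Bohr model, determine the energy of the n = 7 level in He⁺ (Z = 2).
-1.110669 eV

For hydrogen-like ions, the energy levels scale with Z²:
E_n = -13.6057 Z² / n² eV

For He⁺ (Z = 2) at n = 7:
E_7 = -13.6057 × 2² / 7²
E_7 = -13.6057 × 4 / 49
E_7 = -54.4228 / 49
E_7 = -1.110669 eV

The energy is 4 times more negative than hydrogen at the same n due to the stronger nuclear charge.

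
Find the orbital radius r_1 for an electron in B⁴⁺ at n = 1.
0.0106 nm (or 0.1058 Å)

The Bohr radius formula is:
r_n = n² a₀ / Z

where a₀ = 0.0529177 nm is the Bohr radius.

For B⁴⁺ (Z = 5) at n = 1:
r_1 = 1² × 0.0529177 nm / 5
r_1 = 1 × 0.0529177 nm / 5
r_1 = 0.05292 nm / 5
r_1 = 0.0106 nm

The electron orbits at approximately 0.0106 nm from the nucleus.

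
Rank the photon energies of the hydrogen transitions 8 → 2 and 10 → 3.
8 → 2

Calculate the energy for each transition:

Transition 8 → 2:
ΔE₁ = |E_2 - E_8| = |-13.6057/2² - (-13.6057/8²)|
ΔE₁ = |-3.401425000000 - (-0.212589062500)| = 3.188835938 eV

Transition 10 → 3:
ΔE₂ = |E_3 - E_10| = |-13.6057/3² - (-13.6057/10²)|
ΔE₂ = |-1.511744444444 - (-0.136057000000)| = 1.375687444 eV

Since 3.188835938 eV > 1.375687444 eV, the transition 8 → 2 emits the more energetic photon.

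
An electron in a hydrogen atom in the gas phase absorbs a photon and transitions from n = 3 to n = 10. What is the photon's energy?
1.3757 eV

The energy levels of a hydrogen-like atom are E_n = -13.6057 eV / n².

Energy at n = 3: E_3 = -13.6057 / 3² = -1.5117444 eV
Energy at n = 10: E_10 = -13.6057 / 10² = -0.1360570 eV

The excitation energy is the difference:
ΔE = E_10 - E_3
ΔE = -0.1360570 - (-1.5117444)
ΔE = 1.3757 eV

Since this is positive, energy must be absorbed (photon absorption).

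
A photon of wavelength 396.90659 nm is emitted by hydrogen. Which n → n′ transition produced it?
n = 7 → n = 2

First, find the photon energy from the wavelength (hc = 1239.84 eV·nm):
E = hc/λ = 1239.84 eV·nm / 396.90659 nm = 3.1237577 eV

The energy levels of hydrogen satisfy E_n = -13.6057 / n² eV, so an emission n_i → n_f releases
ΔE = 13.6057 × (1/n_f² − 1/n_i²) eV.

Setting ΔE equal to the photon energy:
1/n_f² − 1/n_i² = 3.1237577 / 13.6057 = 0.22959184

Since 1/n_i² must be positive, we need 1/n_f² > 0.22959184, i.e. n_f ≤ 2. For each allowed n_f, solve n_i = (1/n_f² − 0.22959184)^(−1/2) and check whether it is a whole number:
  n_f = 1: 1/n_i² = 1.00000000 − 0.22959184 = 0.77040816 → n_i = 1.139  (not an integer) ✗
  n_f = 2: 1/n_i² = 0.25000000 − 0.22959184 = 0.02040816 → n_i = 7.000  → integer, n_i = 7 ✓

Only n_f = 2 gives an integer upper level, n_i = 7.

The transition is from n = 7 to n = 2 (emission).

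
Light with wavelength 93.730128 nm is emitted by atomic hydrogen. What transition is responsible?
n = 6 → n = 1

First, find the photon energy from the wavelength (hc = 1239.84 eV·nm):
E = hc/λ = 1239.84 eV·nm / 93.730128 nm = 13.227764 eV

The energy levels of hydrogen satisfy E_n = -13.6057 / n² eV, so an emission n_i → n_f releases
ΔE = 13.6057 × (1/n_f² − 1/n_i²) eV.

Setting ΔE equal to the photon energy:
1/n_f² − 1/n_i² = 13.227764 / 13.6057 = 0.97222223

Since 1/n_i² must be positive, we need 1/n_f² > 0.97222223, i.e. n_f ≤ 1. For each allowed n_f, solve n_i = (1/n_f² − 0.97222223)^(−1/2) and check whether it is a whole number:
  n_f = 1: 1/n_i² = 1.00000000 − 0.97222223 = 0.02777777 → n_i = 6.000  → integer, n_i = 6 ✓

Only n_f = 1 gives an integer upper level, n_i = 6.

The transition is from n = 6 to n = 1 (emission).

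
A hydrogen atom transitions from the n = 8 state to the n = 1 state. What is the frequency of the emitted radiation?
3.238e+15 Hz

First, find the transition energy:
E_8 = -13.6057 / 8² = -0.21259 eV
E_1 = -13.6057 / 1² = -13.60570 eV
|ΔE| = |E_1 - E_8| = 13.39311 eV

Convert to Joules: E = 13.39311 eV × (1.602177 × 10⁻¹⁹ J/eV) = 2.14581e-18 J

Using E = hf:
f = E/h = 2.14581e-18 J / (6.62607 × 10⁻³⁴ J·s)
f = 3.238e+15 Hz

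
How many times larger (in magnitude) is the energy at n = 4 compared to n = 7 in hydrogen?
3.0625

Using E_n = -13.6057 Z² / n² eV with Z = 1:

E_4 = -13.6057 / 4² = -13.6057 / 16 = -0.850356250 eV
E_7 = -13.6057 / 7² = -13.6057 / 49 = -0.277667347 eV

The ratio is:
E_4/E_7 = (-0.850356250) / (-0.277667347)
E_4/E_7 = (-13.6057/16) / (-13.6057/49)
E_4/E_7 = 49/16
E_4/E_7 = 3.0625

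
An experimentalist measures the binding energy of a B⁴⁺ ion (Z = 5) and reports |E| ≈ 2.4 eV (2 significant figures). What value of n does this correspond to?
n = 12

The exact energy levels follow E_n = -13.6057 Z² / n² eV with Z = 5.

The measured value (-2.4 eV) is reported to only 2 significant figures, so we must test candidate n values and see which one matches to that precision.

Candidate energies:
  n = 10:  E = -13.6057 × 5² / 10² = -3.401425 eV
  n = 11:  E = -13.6057 × 5² / 11² = -2.811095 eV
  n = 12:  E = -13.6057 × 5² / 12² = -2.362101 eV  ← matches
  n = 13:  E = -13.6057 × 5² / 13² = -2.012678 eV
  n = 14:  E = -13.6057 × 5² / 14² = -1.735421 eV

Checking against the measurement of -2.4 eV (2 sig figs), only n = 12 agrees:
E_12 = -2.362101 eV, which rounds to -2.4 eV ✓

Therefore n = 12.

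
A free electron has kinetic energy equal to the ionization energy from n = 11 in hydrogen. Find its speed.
1.989e+05 m/s (or 0.06634% of c)

The binding energy at n = 11 for hydrogen is:
E_11 = -13.6057/11² = -0.1124438 eV
|E_11| = 0.1124438 eV

Convert to Joules:
KE = 0.1124438 eV × (1.602177 × 10⁻¹⁹ J/eV) = 1.80155e-20 J

Using KE = ½mv²:
v = √(2·KE/m_e)
v = √(2 × 1.80155e-20 J / 9.10938 × 10⁻³¹ kg)
v = 1.989e+05 m/s

This is approximately 0.06634% the speed of light.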